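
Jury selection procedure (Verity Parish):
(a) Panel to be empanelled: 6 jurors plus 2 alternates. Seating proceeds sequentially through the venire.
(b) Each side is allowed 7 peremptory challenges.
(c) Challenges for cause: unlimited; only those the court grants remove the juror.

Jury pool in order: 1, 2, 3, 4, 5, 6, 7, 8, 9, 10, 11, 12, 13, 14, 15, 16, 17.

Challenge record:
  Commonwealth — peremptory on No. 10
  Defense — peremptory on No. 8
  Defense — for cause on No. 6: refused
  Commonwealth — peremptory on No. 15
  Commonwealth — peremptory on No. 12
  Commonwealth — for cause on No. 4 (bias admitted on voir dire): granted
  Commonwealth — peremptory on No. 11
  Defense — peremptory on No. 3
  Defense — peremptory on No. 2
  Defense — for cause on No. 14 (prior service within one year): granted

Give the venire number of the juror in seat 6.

13

Removed: #2, #3, #4, #8, #10, #11, #12, #14, #15. (#6 stays — for-cause denied.)
Filling seats in venire order through position 6: #1, #5, #6, #7, #9, #13.
So seat 6 is #13.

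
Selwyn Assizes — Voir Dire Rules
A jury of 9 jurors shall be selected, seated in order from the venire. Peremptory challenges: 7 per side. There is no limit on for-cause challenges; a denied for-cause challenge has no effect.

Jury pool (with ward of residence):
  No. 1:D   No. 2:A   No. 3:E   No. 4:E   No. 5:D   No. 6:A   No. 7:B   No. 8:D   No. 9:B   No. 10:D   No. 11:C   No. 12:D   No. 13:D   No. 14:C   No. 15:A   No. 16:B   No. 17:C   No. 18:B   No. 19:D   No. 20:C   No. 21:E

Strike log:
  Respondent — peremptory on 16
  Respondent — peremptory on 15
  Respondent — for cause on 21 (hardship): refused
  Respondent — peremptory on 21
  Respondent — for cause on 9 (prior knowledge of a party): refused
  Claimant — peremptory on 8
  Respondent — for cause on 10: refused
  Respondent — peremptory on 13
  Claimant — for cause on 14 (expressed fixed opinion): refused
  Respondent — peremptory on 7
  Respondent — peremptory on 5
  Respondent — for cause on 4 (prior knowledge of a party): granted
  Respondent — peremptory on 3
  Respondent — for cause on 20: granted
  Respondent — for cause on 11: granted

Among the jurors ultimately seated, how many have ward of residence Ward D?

3

Removed: #3, #4, #5, #7, #8, #11, #13, #15, #16, #20, #21.
Seated jurors 1–9: #1, #2, #6, #9, #10, #12, #14, #17, #18.
Of those, in Ward D: #1, #10, #12 → 3.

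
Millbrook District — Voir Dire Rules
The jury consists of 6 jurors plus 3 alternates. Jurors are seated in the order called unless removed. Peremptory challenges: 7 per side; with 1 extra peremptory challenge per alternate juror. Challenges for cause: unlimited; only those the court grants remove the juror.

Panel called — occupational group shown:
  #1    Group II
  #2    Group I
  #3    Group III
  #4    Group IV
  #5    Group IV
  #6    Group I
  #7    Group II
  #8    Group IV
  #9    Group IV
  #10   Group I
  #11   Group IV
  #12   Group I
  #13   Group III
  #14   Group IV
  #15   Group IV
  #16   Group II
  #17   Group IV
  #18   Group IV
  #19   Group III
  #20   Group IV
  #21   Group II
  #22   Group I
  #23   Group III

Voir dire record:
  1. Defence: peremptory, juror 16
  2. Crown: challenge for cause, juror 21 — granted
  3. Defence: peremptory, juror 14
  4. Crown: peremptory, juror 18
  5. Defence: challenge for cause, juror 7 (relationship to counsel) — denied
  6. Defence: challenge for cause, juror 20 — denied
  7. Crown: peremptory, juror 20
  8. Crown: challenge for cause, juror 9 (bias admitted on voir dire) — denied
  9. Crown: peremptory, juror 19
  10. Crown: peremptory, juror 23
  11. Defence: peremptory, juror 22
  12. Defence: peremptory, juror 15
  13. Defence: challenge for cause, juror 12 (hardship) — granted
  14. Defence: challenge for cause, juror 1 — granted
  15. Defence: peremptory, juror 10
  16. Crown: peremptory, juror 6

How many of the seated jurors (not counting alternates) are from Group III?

Removed: #1, #6, #10, #12, #14, #15, #16, #18, #19, #20, #21, #22, #23.
Seated jurors 1–6: #2, #3, #4, #5, #7, #8 (alternates #9, #11, #13 not counted).
Of those, in Group III: #3 → 1.

1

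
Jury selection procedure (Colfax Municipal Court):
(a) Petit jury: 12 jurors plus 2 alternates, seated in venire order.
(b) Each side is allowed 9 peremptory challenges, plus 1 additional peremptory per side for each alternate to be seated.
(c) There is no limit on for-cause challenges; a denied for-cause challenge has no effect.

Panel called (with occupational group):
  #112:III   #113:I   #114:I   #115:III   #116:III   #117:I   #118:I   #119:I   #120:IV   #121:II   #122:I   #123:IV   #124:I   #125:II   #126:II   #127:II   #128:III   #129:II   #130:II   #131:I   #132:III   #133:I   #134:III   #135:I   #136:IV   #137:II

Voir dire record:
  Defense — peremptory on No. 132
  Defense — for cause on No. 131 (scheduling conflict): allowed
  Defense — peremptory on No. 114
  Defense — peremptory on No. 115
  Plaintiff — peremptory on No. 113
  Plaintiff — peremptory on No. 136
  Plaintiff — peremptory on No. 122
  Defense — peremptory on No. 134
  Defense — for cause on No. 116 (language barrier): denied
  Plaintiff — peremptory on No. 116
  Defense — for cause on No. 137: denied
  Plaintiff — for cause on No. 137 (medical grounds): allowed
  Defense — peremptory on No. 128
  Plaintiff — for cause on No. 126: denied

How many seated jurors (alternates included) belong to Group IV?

Removed: #113, #114, #115, #116, #122, #128, #131, #132, #134, #136, #137.
Seated (14 incl. alternates): #112, #117, #118, #119, #120, #121, #123, #124, #125, #126, #127, #129, #130, #133.
Of those, in Group IV: #120, #123 → 2.

2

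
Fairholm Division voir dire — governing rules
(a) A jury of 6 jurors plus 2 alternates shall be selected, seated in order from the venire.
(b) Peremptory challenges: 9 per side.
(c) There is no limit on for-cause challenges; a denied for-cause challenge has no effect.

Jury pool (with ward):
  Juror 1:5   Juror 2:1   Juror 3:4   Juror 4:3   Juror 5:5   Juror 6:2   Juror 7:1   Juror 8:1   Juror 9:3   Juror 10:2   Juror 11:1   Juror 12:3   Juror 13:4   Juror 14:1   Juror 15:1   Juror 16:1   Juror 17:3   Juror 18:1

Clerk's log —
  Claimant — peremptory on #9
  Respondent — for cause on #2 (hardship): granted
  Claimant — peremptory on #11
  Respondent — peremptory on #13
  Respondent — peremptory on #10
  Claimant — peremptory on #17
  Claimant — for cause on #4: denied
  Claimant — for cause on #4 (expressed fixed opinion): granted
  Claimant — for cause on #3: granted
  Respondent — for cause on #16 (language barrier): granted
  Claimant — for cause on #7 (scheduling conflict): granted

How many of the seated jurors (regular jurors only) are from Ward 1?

Removed: #2, #3, #4, #7, #9, #10, #11, #13, #16, #17.
Seated jurors 1–6: #1, #5, #6, #8, #12, #14 (alternates #15, #18 not counted).
Of those, in Ward 1: #8, #14 → 2.

2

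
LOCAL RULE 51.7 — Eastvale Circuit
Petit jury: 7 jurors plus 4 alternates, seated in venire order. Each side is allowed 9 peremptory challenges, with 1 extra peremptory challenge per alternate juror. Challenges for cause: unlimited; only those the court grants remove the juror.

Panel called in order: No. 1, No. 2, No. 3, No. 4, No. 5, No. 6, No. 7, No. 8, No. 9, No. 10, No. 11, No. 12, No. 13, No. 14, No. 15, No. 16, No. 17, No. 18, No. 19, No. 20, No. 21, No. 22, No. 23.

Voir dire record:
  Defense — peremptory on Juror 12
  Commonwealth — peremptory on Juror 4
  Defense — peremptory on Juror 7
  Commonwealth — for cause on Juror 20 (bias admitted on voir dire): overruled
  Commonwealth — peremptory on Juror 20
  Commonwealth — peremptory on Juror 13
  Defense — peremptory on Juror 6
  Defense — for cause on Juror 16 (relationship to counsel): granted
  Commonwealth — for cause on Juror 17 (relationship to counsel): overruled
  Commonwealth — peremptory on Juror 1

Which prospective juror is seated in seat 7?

Removed: #1, #4, #6, #7, #12, #13, #16, #20. (#17 stays — for-cause denied.)
Seating in order: seats 1–7 → #2, #3, #5, #8, #9, #10, #11; alternates → #14, #15, #17, #18.
So seat 7 is #11.

11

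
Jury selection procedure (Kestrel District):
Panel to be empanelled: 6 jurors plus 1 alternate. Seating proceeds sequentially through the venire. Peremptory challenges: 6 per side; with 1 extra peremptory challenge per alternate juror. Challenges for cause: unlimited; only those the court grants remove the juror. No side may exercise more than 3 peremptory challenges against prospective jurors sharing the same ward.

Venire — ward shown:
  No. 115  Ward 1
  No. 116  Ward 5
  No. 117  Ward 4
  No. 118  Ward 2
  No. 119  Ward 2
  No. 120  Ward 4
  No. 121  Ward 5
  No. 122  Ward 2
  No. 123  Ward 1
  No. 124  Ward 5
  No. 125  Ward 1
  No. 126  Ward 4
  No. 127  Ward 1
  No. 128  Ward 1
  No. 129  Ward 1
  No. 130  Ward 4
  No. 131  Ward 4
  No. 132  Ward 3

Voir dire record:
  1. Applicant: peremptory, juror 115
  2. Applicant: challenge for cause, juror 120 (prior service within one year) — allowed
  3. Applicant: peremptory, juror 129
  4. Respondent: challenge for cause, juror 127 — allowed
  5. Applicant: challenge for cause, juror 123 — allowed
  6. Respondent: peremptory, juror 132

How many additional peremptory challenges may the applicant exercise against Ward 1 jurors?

1

Applicant peremptories so far: #115, #129 — 2 of 7 used, 5 left overall.
Against Ward 1: #115, #129 — 2 used; per-ward cap 3 leaves 1.
Binding limit: min(5, 1) = 1.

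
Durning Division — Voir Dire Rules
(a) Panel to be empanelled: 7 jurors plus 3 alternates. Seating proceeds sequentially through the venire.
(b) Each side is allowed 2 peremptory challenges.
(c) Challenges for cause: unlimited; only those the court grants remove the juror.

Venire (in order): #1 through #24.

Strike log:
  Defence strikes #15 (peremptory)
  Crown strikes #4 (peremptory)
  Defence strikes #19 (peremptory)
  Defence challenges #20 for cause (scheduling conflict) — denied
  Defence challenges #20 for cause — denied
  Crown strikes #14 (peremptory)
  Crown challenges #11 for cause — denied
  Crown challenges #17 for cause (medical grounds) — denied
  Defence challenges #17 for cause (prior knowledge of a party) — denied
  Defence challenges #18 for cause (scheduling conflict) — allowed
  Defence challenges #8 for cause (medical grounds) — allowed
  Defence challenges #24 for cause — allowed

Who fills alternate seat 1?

10

Removed: #4, #8, #14, #15, #18, #19, #24. (#11, #17, #20 stay — for-cause denied.)
Filling seats in venire order through position 8: #1, #2, #3, #5, #6, #7, #9, #10.
So alternate 1 is #10.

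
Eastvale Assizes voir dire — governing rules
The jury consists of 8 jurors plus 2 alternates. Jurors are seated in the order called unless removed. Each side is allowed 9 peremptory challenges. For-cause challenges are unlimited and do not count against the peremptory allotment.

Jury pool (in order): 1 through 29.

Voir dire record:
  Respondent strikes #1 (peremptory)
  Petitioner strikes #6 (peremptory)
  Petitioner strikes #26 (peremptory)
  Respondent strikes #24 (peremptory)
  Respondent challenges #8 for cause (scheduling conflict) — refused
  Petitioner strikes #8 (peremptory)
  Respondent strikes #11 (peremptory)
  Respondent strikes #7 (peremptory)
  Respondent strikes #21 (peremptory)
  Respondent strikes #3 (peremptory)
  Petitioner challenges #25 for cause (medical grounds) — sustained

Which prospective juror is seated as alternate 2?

Removed: #1, #3, #6, #7, #8, #11, #21, #24, #25, #26.
Seating in order: seats 1–8 → #2, #4, #5, #9, #10, #12, #13, #14; alternates → #15, #16.
So alternate 2 is #16.

16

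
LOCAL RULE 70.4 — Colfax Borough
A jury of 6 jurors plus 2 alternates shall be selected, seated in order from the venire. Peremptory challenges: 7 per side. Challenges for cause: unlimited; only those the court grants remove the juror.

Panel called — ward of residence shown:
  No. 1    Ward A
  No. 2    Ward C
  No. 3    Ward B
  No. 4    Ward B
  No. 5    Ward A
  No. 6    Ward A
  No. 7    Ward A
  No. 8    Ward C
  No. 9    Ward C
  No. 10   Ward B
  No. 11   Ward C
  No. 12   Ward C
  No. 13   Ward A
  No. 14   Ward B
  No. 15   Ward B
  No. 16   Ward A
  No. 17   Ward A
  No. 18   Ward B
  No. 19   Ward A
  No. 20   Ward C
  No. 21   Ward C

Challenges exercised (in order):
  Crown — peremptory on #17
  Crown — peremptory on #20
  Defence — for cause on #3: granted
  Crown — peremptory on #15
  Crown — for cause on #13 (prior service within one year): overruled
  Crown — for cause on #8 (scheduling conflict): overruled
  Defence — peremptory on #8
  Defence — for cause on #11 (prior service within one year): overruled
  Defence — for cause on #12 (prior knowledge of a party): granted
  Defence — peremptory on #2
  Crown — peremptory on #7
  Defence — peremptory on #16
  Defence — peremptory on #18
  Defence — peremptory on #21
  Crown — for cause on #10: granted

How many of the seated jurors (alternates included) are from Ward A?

Removed: #2, #3, #7, #8, #10, #12, #15, #16, #17, #18, #20, #21.
Seated (8 incl. alternates): #1, #4, #5, #6, #9, #11, #13, #14.
Of those, in Ward A: #1, #5, #6, #13 → 4.

4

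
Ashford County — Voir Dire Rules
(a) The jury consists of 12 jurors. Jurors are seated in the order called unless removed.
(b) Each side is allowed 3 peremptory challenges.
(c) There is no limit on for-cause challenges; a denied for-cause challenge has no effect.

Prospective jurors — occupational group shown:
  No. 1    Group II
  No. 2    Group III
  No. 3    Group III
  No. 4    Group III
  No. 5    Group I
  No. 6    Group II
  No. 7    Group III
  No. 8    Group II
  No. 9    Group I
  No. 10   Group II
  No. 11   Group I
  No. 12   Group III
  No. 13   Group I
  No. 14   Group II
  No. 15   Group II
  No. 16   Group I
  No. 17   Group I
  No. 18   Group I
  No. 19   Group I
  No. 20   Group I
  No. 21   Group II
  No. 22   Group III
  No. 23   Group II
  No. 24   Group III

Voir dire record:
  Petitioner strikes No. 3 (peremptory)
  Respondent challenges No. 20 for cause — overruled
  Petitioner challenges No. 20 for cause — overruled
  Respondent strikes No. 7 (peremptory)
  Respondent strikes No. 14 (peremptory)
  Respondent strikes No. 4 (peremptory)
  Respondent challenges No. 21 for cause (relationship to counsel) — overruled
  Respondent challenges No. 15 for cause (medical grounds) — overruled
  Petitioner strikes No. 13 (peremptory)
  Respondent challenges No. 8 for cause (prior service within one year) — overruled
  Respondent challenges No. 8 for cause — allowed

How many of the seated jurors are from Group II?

Removed: #3, #4, #7, #8, #13, #14.
Seated jurors 1–12: #1, #2, #5, #6, #9, #10, #11, #12, #15, #16, #17, #18.
Of those, in Group II: #1, #6, #10, #15 → 4.

4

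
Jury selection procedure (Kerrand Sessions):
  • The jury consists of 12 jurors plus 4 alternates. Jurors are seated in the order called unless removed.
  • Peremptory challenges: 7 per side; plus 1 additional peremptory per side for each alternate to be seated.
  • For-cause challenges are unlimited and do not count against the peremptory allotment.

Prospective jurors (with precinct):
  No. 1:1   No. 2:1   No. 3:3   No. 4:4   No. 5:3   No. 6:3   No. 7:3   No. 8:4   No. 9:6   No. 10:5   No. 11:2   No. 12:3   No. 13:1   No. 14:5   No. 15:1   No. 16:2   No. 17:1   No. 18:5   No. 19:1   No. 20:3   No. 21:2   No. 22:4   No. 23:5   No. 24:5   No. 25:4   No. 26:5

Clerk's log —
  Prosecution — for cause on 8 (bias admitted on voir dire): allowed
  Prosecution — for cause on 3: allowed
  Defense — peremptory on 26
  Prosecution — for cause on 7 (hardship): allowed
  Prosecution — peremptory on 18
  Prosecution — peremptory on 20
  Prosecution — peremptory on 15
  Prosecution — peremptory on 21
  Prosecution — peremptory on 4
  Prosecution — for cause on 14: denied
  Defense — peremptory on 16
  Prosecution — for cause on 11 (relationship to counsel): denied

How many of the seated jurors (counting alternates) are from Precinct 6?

1

Removed: #3, #4, #7, #8, #15, #16, #18, #20, #21, #26.
Seated (16 incl. alternates): #1, #2, #5, #6, #9, #10, #11, #12, #13, #14, #17, #19, #22, #23, #24, #25.
Of those, in Precinct 6: #9 → 1.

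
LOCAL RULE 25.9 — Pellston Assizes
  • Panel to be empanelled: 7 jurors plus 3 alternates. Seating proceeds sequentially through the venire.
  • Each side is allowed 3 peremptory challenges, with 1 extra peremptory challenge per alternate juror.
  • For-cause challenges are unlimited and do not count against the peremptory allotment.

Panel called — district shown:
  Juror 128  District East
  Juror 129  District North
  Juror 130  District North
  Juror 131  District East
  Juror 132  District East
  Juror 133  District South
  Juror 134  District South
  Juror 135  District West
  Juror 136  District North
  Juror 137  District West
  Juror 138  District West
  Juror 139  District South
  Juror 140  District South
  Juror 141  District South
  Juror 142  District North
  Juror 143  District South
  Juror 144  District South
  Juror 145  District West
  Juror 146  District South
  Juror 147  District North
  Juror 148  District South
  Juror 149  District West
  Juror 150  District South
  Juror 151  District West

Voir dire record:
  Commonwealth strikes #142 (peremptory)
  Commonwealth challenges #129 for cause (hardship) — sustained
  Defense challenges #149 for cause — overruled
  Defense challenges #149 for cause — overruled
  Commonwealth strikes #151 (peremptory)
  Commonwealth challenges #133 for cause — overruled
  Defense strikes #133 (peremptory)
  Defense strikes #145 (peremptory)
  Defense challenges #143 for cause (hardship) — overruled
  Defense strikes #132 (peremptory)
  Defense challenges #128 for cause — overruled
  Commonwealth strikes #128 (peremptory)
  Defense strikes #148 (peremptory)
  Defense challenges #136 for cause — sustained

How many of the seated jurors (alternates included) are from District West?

Removed: #128, #129, #132, #133, #136, #142, #145, #148, #151.
Seated (10 incl. alternates): #130, #131, #134, #135, #137, #138, #139, #140, #141, #143.
Of those, in District West: #135, #137, #138 → 3.

3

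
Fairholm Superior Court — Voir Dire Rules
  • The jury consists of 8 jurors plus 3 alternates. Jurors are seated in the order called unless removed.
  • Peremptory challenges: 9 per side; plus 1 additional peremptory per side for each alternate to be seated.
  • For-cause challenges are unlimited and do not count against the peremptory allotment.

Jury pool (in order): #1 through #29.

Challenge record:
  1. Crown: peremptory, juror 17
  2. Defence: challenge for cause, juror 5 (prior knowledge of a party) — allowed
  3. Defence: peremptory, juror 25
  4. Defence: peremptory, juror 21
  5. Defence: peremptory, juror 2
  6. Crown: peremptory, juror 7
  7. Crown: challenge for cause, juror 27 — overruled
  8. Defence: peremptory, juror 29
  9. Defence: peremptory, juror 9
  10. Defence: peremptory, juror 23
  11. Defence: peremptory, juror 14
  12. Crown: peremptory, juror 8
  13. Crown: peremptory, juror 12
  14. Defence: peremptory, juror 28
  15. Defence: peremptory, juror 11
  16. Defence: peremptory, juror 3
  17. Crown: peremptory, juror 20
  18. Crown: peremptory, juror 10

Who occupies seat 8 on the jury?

Removed: #2, #3, #5, #7, #8, #9, #10, #11, #12, #14, #17, #20, #21, #23, #25, #28, #29. (#27 stays — for-cause denied.)
Seating in order: seats 1–8 → #1, #4, #6, #13, #15, #16, #18, #19; alternates → #22, #24, #26.
So seat 8 is #19.

19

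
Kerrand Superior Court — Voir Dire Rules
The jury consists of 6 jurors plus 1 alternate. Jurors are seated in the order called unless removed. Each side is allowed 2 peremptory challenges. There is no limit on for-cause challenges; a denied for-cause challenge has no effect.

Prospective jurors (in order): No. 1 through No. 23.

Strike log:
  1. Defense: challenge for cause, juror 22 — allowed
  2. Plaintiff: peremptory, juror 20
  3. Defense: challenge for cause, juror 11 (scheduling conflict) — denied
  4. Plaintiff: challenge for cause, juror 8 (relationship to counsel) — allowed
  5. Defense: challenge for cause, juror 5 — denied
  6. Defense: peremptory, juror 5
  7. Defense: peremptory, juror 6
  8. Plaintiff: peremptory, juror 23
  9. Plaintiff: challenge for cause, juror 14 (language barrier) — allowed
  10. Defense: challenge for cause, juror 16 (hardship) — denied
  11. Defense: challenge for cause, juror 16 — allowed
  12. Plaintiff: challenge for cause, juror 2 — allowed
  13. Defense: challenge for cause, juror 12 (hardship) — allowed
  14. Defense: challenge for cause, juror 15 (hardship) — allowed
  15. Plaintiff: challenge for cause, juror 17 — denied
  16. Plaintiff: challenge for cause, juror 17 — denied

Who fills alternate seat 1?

Removed: #2, #5, #6, #8, #12, #14, #15, #16, #20, #22, #23. (#11, #17 stay — for-cause denied.)
Seating in order: seats 1–6 → #1, #3, #4, #7, #9, #10; alternates → #11.
So alternate 1 is #11.

11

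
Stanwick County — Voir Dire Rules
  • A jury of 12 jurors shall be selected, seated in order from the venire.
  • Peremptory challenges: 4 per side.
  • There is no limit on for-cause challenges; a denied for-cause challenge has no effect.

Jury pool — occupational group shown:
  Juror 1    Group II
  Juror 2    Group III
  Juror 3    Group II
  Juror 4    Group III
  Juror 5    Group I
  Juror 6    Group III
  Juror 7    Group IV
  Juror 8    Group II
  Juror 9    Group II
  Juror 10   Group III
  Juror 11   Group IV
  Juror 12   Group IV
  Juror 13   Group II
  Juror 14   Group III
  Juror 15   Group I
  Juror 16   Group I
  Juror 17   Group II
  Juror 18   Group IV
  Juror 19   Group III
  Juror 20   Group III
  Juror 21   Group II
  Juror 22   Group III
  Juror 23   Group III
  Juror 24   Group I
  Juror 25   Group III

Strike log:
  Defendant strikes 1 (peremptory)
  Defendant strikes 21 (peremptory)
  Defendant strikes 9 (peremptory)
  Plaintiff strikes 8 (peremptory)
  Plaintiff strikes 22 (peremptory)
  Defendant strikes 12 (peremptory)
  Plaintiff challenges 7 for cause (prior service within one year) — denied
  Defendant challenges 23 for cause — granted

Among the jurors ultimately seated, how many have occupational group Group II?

Removed: #1, #8, #9, #12, #21, #22, #23.
Seated jurors 1–12: #2, #3, #4, #5, #6, #7, #10, #11, #13, #14, #15, #16.
Of those, in Group II: #3, #13 → 2.

2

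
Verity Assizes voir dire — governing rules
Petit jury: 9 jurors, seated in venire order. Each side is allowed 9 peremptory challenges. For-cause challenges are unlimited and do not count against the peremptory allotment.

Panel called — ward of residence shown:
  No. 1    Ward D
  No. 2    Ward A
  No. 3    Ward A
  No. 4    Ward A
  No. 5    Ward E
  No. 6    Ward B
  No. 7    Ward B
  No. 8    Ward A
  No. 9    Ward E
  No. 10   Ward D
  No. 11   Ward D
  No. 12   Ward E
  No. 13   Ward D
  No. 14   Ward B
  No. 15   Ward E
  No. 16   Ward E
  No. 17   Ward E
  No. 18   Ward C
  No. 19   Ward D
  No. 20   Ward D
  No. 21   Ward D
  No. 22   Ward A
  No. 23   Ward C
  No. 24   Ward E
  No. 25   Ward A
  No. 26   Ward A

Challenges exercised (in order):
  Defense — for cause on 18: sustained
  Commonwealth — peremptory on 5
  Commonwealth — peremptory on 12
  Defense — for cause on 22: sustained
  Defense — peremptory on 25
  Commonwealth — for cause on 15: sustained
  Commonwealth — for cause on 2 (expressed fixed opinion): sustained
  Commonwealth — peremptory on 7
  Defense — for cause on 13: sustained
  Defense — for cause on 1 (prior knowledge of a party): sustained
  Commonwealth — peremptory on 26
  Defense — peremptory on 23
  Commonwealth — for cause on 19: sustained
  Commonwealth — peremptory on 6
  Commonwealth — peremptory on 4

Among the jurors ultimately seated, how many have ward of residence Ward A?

2

Removed: #1, #2, #4, #5, #6, #7, #12, #13, #15, #18, #19, #22, #23, #25, #26.
Seated jurors 1–9: #3, #8, #9, #10, #11, #14, #16, #17, #20.
Of those, in Ward A: #3, #8 → 2.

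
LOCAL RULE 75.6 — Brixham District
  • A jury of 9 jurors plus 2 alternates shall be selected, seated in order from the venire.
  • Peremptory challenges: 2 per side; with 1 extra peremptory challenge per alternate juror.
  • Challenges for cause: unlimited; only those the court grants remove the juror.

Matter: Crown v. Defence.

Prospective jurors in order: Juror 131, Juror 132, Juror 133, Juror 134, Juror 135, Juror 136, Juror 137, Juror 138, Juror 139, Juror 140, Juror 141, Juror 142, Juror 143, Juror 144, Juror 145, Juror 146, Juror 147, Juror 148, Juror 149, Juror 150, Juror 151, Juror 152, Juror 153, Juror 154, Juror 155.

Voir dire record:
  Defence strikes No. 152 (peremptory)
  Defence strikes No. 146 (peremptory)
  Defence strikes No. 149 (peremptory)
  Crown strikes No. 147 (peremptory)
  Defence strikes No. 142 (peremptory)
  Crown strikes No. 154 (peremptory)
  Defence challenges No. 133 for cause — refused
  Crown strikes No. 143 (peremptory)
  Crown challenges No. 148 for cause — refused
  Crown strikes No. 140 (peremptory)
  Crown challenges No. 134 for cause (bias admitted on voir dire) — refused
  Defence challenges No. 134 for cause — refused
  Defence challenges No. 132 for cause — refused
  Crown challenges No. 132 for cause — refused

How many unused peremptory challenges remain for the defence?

Defence allotment: 2 base + 1 × 2 alternates = 4.
Defence peremptories used: #152, #146, #149, #142 — 4 (for-cause on #133, #134, #132 don't count).
Remaining: 4 − 4 = 0.

0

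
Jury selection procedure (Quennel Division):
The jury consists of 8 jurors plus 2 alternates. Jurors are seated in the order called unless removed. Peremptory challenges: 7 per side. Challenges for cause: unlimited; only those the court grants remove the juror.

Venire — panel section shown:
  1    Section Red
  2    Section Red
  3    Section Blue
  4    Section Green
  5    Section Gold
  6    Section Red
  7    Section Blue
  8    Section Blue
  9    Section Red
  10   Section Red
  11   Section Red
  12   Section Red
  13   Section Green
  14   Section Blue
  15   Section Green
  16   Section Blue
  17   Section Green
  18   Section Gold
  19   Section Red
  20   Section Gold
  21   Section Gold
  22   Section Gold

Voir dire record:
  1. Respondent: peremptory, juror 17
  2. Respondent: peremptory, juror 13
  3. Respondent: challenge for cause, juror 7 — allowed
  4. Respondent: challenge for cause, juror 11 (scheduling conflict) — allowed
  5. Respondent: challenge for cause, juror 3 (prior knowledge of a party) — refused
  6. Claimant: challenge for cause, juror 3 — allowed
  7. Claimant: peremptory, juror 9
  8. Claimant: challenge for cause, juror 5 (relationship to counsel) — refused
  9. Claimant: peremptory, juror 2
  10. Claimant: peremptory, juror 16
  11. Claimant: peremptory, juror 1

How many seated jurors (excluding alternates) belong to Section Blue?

2

Removed: #1, #2, #3, #7, #9, #11, #13, #16, #17.
Seated jurors 1–8: #4, #5, #6, #8, #10, #12, #14, #15 (alternates #18, #19 not counted).
Of those, in Section Blue: #8, #14 → 2.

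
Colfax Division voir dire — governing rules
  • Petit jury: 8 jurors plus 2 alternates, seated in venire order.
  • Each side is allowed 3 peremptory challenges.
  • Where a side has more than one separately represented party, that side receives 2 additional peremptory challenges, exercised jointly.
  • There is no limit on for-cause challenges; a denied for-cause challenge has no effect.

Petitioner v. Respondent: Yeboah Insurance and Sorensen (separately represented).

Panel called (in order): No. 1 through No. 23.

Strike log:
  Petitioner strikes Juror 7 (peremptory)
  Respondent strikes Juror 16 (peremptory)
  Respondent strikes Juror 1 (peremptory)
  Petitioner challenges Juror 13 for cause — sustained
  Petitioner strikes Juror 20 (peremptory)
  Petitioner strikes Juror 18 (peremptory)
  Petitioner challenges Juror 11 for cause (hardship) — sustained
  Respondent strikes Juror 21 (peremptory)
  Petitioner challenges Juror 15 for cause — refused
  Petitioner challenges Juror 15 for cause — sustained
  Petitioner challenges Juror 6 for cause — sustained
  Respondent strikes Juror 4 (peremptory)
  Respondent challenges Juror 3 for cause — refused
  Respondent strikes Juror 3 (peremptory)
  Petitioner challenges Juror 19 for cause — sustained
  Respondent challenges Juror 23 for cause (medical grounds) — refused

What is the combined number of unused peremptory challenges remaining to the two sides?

0

Petitioner allotment: 3. Respondent allotment: 3 base + 2 multi-party = 5.
Petitioner peremptories used: #7, #20, #18 — 3 (for-cause on #13, #11, #15, #15, #6, #19 don't count).
Respondent peremptories used: #16, #1, #21, #4, #3 — 5 (for-cause on #3, #23 don't count).
Remaining: (3 − 3) + (5 − 5) = 0.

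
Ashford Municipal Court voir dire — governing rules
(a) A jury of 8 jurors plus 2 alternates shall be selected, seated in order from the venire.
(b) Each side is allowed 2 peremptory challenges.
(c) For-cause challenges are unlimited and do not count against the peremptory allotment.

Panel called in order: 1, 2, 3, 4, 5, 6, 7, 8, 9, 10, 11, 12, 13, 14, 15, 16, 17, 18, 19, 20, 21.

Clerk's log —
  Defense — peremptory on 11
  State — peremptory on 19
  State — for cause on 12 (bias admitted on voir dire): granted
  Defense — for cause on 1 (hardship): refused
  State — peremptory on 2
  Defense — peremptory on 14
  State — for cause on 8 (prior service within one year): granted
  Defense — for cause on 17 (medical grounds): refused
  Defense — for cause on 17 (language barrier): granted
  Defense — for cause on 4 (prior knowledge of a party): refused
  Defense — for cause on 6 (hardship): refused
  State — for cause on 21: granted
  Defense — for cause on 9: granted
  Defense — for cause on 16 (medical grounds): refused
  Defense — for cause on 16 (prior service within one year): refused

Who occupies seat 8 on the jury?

13

Removed: #2, #8, #9, #11, #12, #14, #17, #19, #21. (#1, #4, #6, #16 stay — for-cause denied.)
Seating in order: seats 1–8 → #1, #3, #4, #5, #6, #7, #10, #13; alternates → #15, #16.
So seat 8 is #13.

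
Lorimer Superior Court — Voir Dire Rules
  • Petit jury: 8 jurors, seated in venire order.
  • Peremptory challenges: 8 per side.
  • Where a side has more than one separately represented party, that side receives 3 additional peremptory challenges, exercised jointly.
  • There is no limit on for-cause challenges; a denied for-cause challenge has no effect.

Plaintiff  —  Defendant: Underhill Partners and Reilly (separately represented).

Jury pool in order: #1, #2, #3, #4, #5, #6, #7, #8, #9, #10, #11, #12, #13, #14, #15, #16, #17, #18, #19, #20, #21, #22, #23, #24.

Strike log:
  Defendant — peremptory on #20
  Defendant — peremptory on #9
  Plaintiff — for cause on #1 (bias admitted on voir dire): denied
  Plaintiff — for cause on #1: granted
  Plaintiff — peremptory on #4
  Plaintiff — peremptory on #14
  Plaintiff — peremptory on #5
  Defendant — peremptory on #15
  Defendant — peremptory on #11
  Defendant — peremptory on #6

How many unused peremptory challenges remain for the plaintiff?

5

Plaintiff allotment: 8.
Plaintiff peremptories used: #4, #14, #5 — 3 (for-cause on #1, #1 don't count).
Remaining: 8 − 3 = 5.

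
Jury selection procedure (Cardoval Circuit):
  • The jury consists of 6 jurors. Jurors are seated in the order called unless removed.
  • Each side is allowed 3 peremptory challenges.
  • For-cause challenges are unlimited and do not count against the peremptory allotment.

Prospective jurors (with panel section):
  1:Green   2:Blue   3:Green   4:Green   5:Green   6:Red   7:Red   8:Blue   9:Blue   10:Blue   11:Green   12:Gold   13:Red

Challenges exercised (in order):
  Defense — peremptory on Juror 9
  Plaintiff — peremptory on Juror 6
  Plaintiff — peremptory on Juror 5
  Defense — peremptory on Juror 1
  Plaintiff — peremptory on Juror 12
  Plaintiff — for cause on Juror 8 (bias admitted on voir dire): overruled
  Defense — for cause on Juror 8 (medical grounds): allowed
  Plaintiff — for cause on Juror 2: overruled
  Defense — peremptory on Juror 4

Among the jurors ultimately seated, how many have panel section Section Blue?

Removed: #1, #4, #5, #6, #8, #9, #12.
Seated jurors 1–6: #2, #3, #7, #10, #11, #13.
Of those, in Section Blue: #2, #10 → 2.

2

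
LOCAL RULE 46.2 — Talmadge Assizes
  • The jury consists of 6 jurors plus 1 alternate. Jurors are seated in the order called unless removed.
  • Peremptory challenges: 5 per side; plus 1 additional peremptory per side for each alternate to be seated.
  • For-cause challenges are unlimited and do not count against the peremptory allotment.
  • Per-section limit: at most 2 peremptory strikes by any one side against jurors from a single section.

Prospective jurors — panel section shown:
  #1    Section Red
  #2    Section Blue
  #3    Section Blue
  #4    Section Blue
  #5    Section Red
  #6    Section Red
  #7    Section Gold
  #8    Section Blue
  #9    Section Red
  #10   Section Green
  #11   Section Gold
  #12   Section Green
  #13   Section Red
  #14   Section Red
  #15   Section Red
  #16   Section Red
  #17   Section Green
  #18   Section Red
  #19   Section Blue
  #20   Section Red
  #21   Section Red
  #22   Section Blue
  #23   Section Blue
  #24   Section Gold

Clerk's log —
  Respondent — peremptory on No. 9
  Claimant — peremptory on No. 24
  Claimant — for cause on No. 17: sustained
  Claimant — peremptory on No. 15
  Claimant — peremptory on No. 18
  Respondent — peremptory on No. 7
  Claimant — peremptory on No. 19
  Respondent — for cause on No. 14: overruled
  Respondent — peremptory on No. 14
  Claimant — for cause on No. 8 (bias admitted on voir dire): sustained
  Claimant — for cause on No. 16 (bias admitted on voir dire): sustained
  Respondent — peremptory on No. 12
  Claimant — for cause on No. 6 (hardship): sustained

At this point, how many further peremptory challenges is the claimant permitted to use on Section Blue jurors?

1

Claimant peremptories so far: #24, #15, #18, #19 — 4 of 6 used, 2 left overall.
Against Section Blue: #19 — 1 used; per-section cap 2 leaves 1.
Binding limit: min(2, 1) = 1.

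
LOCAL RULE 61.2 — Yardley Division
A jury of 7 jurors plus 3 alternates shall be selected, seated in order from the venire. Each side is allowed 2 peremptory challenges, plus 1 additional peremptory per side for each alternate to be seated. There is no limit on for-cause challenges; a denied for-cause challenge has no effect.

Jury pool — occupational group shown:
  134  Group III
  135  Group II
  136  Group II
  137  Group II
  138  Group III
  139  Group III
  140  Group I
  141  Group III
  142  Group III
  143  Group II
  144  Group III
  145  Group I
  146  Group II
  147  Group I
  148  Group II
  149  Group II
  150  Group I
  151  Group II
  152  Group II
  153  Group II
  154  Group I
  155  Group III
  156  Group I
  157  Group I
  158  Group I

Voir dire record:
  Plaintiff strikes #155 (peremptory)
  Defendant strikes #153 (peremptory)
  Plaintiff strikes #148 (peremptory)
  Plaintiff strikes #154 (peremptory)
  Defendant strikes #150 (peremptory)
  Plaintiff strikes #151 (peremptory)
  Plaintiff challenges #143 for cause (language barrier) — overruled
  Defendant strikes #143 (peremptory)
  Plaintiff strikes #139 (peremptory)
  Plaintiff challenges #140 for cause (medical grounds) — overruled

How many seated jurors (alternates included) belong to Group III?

Removed: #139, #143, #148, #150, #151, #153, #154, #155.
Seated (10 incl. alternates): #134, #135, #136, #137, #138, #140, #141, #142, #144, #145.
Of those, in Group III: #134, #138, #141, #142, #144 → 5.

5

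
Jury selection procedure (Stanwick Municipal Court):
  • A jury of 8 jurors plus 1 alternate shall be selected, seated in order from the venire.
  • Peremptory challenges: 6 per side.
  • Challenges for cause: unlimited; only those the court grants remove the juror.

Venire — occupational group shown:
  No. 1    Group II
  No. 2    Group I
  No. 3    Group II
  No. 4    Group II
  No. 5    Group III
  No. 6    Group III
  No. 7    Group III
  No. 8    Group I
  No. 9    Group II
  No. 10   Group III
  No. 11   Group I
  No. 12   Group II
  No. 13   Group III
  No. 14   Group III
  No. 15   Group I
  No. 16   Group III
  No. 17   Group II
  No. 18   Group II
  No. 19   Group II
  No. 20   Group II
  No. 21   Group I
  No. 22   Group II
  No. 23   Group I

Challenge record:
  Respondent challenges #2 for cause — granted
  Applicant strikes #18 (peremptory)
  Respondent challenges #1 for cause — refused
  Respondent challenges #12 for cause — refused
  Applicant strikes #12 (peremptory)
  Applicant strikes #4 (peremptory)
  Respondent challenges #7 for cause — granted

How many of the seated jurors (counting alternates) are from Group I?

Removed: #2, #4, #7, #12, #18.
Seated (9 incl. alternates): #1, #3, #5, #6, #8, #9, #10, #11, #13.
Of those, in Group I: #8, #11 → 2.

2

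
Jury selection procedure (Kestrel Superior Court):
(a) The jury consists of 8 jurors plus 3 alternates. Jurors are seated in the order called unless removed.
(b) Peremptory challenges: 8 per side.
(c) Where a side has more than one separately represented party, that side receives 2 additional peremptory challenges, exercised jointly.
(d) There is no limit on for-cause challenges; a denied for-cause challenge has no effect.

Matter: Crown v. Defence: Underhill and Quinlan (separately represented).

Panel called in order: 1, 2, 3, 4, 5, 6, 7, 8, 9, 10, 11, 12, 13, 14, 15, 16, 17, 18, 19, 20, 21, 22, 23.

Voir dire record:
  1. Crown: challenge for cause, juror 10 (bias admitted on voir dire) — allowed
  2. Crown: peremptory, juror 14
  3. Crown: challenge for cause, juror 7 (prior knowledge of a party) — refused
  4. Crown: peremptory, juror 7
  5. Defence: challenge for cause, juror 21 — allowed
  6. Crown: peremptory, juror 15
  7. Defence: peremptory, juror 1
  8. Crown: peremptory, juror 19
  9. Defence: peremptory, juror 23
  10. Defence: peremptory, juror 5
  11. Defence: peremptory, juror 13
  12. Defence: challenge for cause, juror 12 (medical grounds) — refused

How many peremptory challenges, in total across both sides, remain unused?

Crown allotment: 8. Defence allotment: 8 base + 2 multi-party = 10.
Crown peremptories used: #14, #7, #15, #19 — 4 (for-cause on #10, #7 don't count).
Defence peremptories used: #1, #23, #5, #13 — 4 (for-cause on #21, #12 don't count).
Remaining: (8 − 4) + (10 − 4) = 10.

10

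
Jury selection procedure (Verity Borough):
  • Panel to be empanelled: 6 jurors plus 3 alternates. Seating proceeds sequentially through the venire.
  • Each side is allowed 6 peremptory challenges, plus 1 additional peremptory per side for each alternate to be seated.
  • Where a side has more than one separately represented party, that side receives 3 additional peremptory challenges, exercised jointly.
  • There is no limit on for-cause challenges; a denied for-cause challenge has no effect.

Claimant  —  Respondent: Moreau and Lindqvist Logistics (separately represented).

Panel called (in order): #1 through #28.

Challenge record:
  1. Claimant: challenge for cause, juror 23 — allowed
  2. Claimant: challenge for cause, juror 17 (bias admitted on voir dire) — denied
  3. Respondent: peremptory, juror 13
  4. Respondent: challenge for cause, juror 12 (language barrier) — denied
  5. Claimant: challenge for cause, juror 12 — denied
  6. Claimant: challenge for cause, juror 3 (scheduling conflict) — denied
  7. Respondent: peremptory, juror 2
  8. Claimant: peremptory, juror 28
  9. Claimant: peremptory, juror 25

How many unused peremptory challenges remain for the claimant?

7

Claimant allotment: 6 base + 1 × 3 alternates = 9.
Claimant peremptories used: #28, #25 — 2 (for-cause on #23, #17, #12, #3 don't count).
Remaining: 9 − 2 = 7.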